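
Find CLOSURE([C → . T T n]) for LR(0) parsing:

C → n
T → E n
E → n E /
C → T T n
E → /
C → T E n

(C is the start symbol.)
{ [C → . T T n], [E → . /], [E → . n E /], [T → . E n] }

Start with: [C → . T T n]
  [C → . T T n] has the dot before T: add [T → . E n]
  [T → . E n] has the dot before E: add [E → . n E /], [E → . /]
No further items can be added.

CLOSURE = { [C → . T T n], [E → . /], [E → . n E /], [T → . E n] }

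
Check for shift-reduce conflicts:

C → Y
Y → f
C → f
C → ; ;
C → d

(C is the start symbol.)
No shift-reduce conflicts

Augment with C' → C and build the canonical LR(0) collection (I0 = CLOSURE({[C' → . C]}), then GOTO on every symbol after a dot until no new states appear). It has 7 states:
  I0: { [C → . ; ;], [C → . Y], [C → . d], [C → . f], [C' → . C], [Y → . f] }  — shift
  I1: { [C → ; . ;] }  — shift
  I2: { [C' → C .] }  — accept
  I3: { [C → Y .] }  — reduce
  I4: { [C → d .] }  — reduce
  I5: { [C → f .], [Y → f .] }  — 2 reduces
  I6: { [C → ; ; .] }  — reduce

No state contains both a complete item and a shift item.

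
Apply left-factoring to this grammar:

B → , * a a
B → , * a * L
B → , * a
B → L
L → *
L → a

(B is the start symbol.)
B → , * a B'
B' → a
B' → * L
B' → ε
B → L
L → *
L → a

Left-factoring transforms A → αβ₁ | αβ₂ into A → αA' and A' → β₁ | β₂
(α is the longest common prefix among the alternatives). Repeat until
no nonterminal has two alternatives with a common prefix.

Round 1: B has alternatives sharing prefix ', * a'. Introduce B': B → , * a B'
  Add: B' → a
  Add: B' → * L
  Add: B' → ε

No remaining common prefixes — done.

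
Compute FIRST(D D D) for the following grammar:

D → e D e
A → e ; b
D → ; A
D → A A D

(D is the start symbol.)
{ ';', 'e' }

FIRST sets of the non-terminals involved (from the grammar, by fixed-point iteration):
  FIRST(D) = { ';', 'e' }

To compute FIRST(D D D), process the symbols left to right:
Symbol D is a non-terminal. Add FIRST(D) \ {ε} = { ';', 'e' }
D is not nullable (ε ∉ FIRST(D)), so stop here.
FIRST(D D D) = { ';', 'e' }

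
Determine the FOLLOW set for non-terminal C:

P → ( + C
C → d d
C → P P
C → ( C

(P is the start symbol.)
{ $, '(' }

To compute FOLLOW(C), find every occurrence of C on a right-hand side N → α C β: add FIRST(β) \ {ε}, and if β is empty or nullable also add FOLLOW(N). Iterate to a fixed point.

In P → ( + C: C is at the end, add FOLLOW(P)
In C → ( C: C is at the end; this adds FOLLOW(C) to itself — nothing new

The FOLLOW sets referred to above (computed the same way, to a fixed point):
  FOLLOW(P) = { $, '(' }

Taking the union: FOLLOW(C) = { $, '(' }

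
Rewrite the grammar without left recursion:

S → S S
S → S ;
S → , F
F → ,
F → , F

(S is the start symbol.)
S → , F S'
S' → S S'
S' → ; S'
S' → ε
F → ,
F → , F

S is directly left-recursive. The standard transformation for
  A → A α₁ | ... | A α_m | β₁ | ... | β_n
is
  A  → β₁ A' | ... | β_n A'
  A' → α₁ A' | ... | α_m A' | ε

S → , F becomes S → , F S'
S → S S becomes S' → S S'
S → S ; becomes S' → ; S'
Add S' → ε

Productions for other non-terminals are unchanged:
  F → ,
  F → , F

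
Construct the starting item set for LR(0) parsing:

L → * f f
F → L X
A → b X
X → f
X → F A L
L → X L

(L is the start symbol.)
First, augment the grammar with L' → L
I₀ = CLOSURE({ [L' → . L] }):
  [L' → . L] has the dot before L: add [L → . * f f], [L → . X L]
  [L → . X L] has the dot before X: add [X → . f], [X → . F A L]
  [X → . F A L] has the dot before F: add [F → . L X]
No further items can be added.

I₀ = { [F → . L X], [L → . * f f], [L → . X L], [L' → . L], [X → . F A L], [X → . f] }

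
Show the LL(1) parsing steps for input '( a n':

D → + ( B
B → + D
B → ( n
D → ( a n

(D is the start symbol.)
Stack is shown with the top on the left.

Stack    Input    Action
------------------------
D $      ( a n $  output D → ( a n
( a n $  ( a n $  match '('
a n $    a n $    match 'a'
n $      n $      match 'n'
$        $        accept

The string is accepted.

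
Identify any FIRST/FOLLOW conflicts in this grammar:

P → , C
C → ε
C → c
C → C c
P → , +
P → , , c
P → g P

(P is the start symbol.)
Yes. C → c with FOLLOW(C) on { 'c' }; C → C c with FOLLOW(C) on { 'c' }

Nullable non-terminals: C.
FIRST sets used below: FIRST(C) = { 'c', ε }

C: nullable alternative(s) C → ε; FOLLOW(C) = { $, 'c' }
  C → ε: FIRST \ {ε} = { } — this is the only nullable alternative, skip
  C → c: FIRST \ {ε} = { 'c' } — overlaps FOLLOW(C) on { 'c' }: CONFLICT
  C → C c: FIRST \ {ε} = { 'c' } — overlaps FOLLOW(C) on { 'c' }: CONFLICT

P has no nullable alternative, so no FIRST/FOLLOW check is needed there.

So the grammar has 2 FIRST/FOLLOW conflicts (marked CONFLICT above).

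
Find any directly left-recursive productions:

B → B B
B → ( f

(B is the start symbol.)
Yes, B is left-recursive

Direct left recursion occurs when N → N α for some non-terminal N (the right-hand side begins with the left-hand side itself).

B → B B: LEFT RECURSIVE (starts with B)
B → ( f: starts with '('

The grammar has direct left recursion on: B.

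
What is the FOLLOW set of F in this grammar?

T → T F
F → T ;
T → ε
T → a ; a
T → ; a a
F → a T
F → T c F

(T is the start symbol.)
In T → T F: F is at the end, add FOLLOW(T)
In F → T c F: F is at the end; this adds FOLLOW(F) to itself — nothing new

The FOLLOW sets referred to above (computed the same way, to a fixed point):
  FOLLOW(T) = { $, ';', 'a', 'c' }

Taking the union: FOLLOW(F) = { $, ';', 'a', 'c' }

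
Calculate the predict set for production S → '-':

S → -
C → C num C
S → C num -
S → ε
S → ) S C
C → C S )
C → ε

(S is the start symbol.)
PREDICT(S → '-') = (FIRST(RHS) \ {ε}) ∪ (FOLLOW(S) if ε ∈ FIRST(RHS), i.e. RHS ⇒* ε)
FIRST('-') = { '-' }
ε ∉ FIRST('-'), so FOLLOW(S) is not added.
PREDICT(S → '-') = { '-' }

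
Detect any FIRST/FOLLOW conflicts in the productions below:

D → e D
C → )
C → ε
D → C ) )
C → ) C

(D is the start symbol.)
A FIRST/FOLLOW conflict occurs when a non-terminal N has a nullable alternative N → β (β ⇒* ε) and another alternative N → α with FIRST(α) ∩ FOLLOW(N) ≠ ∅: on such a lookahead the parser cannot decide between expanding α and letting N vanish via β.

Nullable non-terminals: C.

C: nullable alternative(s) C → ε; FOLLOW(C) = { ')' }
  C → ): FIRST \ {ε} = { ')' } — overlaps FOLLOW(C) on { ')' }: CONFLICT
  C → ε: FIRST \ {ε} = { } — this is the only nullable alternative, skip
  C → ) C: FIRST \ {ε} = { ')' } — overlaps FOLLOW(C) on { ')' }: CONFLICT

D has no nullable alternative, so no FIRST/FOLLOW check is needed there.

So the grammar has 2 FIRST/FOLLOW conflicts (marked CONFLICT above).

Answer: Yes. C → ')' with FOLLOW(C) on { ')' }; C → ')' C with FOLLOW(C) on { ')' }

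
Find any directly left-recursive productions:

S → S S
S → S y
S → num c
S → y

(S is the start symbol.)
Yes, S is left-recursive

S → S S: LEFT RECURSIVE (starts with S)
S → S y: LEFT RECURSIVE (starts with S)
S → num c: starts with num
S → y: starts with y

The grammar has direct left recursion on: S.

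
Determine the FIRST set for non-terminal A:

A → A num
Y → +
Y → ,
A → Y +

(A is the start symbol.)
To compute FIRST(A), examine every production with A on the left-hand side, reading each right-hand side left to right until a non-nullable symbol is reached.

FIRST sets of the other non-terminals involved (by the same procedure, iterated to a fixed point):
  FIRST(Y) = { '+', ',' }

From A → A num:
  - A is the symbol being defined: contributes nothing new
    A is not nullable, so stop
From A → Y +:
  - Y is a non-terminal: add FIRST(Y) \ {ε} = { '+', ',' }
    Y is not nullable, so stop

Collecting: FIRST(A) = { '+', ',' }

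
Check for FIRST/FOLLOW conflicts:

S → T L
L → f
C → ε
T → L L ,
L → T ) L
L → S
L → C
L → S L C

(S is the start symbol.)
Yes. L → f with FOLLOW(L) on { 'f' }; L → T ')' L with FOLLOW(L) on { ',', 'f' }; L → S with FOLLOW(L) on { ',', 'f' }; L → S L C with FOLLOW(L) on { ',', 'f' }

A FIRST/FOLLOW conflict occurs when a non-terminal N has a nullable alternative N → β (β ⇒* ε) and another alternative N → α with FIRST(α) ∩ FOLLOW(N) ≠ ∅: on such a lookahead the parser cannot decide between expanding α and letting N vanish via β.

Nullable non-terminals: C, L.
FIRST sets used below: FIRST(T) = { ',', 'f' }, FIRST(S) = { ',', 'f' }, FIRST(C) = { ε }
C has a nullable alternative but only one production, so nothing to check.

L: nullable alternative(s) L → C; FOLLOW(L) = { $, ',', 'f' }
  L → f: FIRST \ {ε} = { 'f' } — overlaps FOLLOW(L) on { 'f' }: CONFLICT
  L → T ) L: FIRST \ {ε} = { ',', 'f' } — overlaps FOLLOW(L) on { ',', 'f' }: CONFLICT
  L → S: FIRST \ {ε} = { ',', 'f' } — overlaps FOLLOW(L) on { ',', 'f' }: CONFLICT
  L → C: FIRST \ {ε} = { } — this is the only nullable alternative, skip
  L → S L C: FIRST \ {ε} = { ',', 'f' } — overlaps FOLLOW(L) on { ',', 'f' }: CONFLICT

S, T have no nullable alternative, so no FIRST/FOLLOW check is needed there.

So the grammar has 4 FIRST/FOLLOW conflicts (marked CONFLICT above).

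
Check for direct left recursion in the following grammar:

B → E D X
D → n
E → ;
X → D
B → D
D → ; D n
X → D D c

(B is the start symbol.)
Direct left recursion occurs when N → N α for some non-terminal N (the right-hand side begins with the left-hand side itself).

B → E D X: starts with E
D → n: starts with n
E → ;: starts with ';'
X → D: starts with D
B → D: starts with D
D → ; D n: starts with ';'
X → D D c: starts with D

No direct left recursion found.

Answer: No direct left recursion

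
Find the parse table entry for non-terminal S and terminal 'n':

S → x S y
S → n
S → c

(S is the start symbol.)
S → n

To find M[S, 'n'], we find productions for S where 'n' is in the predict set (PREDICT(N → α) = (FIRST(α) \ {ε}) ∪ (FOLLOW(N) if α ⇒* ε)).

S → x S y: PREDICT = { 'x' }
S → n: PREDICT = { 'n' }
  'n' is in predict set, so this production goes in M[S, 'n']
S → c: PREDICT = { 'c' }

M[S, 'n'] = S → n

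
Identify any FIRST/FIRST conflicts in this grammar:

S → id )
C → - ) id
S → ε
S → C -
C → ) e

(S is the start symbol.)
A FIRST/FIRST conflict occurs when two productions N → α and N → β for the same non-terminal have FIRST(α) ∩ FIRST(β) ≠ ∅ (with ε ∈ FIRST of a nullable right-hand side, so two nullable alternatives also conflict).

FIRST sets of the non-terminals at (or reachable through a nullable prefix from) the front of some alternative:
  FIRST(C) = { ')', '-' }

Productions for S:
  S → id ): FIRST = { 'id' }
  S → ε: FIRST = { ε }
  S → C -: FIRST = { ')', '-' }
Productions for C:
  C → - ) id: FIRST = { '-' }
  C → ) e: FIRST = { ')' }

All alternatives of each non-terminal have pairwise disjoint FIRST sets.

Answer: No FIRST/FIRST conflicts.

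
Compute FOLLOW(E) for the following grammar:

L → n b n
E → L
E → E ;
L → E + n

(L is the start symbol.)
{ '+', ';' }

To compute FOLLOW(E), find every occurrence of E on a right-hand side N → α E β: add FIRST(β) \ {ε}, and if β is empty or nullable also add FOLLOW(N). Iterate to a fixed point.

In E → E ;: E is followed by ';', add FIRST(';') \ {ε} = { ';' }
In L → E + n: E is followed by '+' n, add FIRST('+' n) \ {ε} = { '+' }

Taking the union: FOLLOW(E) = { '+', ';' }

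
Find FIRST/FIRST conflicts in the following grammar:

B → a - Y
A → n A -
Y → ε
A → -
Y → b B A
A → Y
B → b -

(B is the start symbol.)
No FIRST/FIRST conflicts.

A FIRST/FIRST conflict occurs when two productions N → α and N → β for the same non-terminal have FIRST(α) ∩ FIRST(β) ≠ ∅ (with ε ∈ FIRST of a nullable right-hand side, so two nullable alternatives also conflict).

FIRST sets of the non-terminals at (or reachable through a nullable prefix from) the front of some alternative:
  FIRST(Y) = { 'b', ε }

Productions for B:
  B → a - Y: FIRST = { 'a' }
  B → b -: FIRST = { 'b' }
Productions for A:
  A → n A -: FIRST = { 'n' }
  A → -: FIRST = { '-' }
  A → Y: FIRST = { 'b', ε }
Productions for Y:
  Y → ε: FIRST = { ε }
  Y → b B A: FIRST = { 'b' }

All alternatives of each non-terminal have pairwise disjoint FIRST sets.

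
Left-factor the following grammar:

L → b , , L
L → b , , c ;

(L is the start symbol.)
Left-factoring transforms A → αβ₁ | αβ₂ into A → αA' and A' → β₁ | β₂
(α is the longest common prefix among the alternatives). Repeat until
no nonterminal has two alternatives with a common prefix.

Round 1: L has alternatives sharing prefix 'b , ,'. Introduce L': L → b , , L'
  Add: L' → L
  Add: L' → c ;

No remaining common prefixes — done.

Resulting grammar:
L → b , , L'
L' → L
L' → c ;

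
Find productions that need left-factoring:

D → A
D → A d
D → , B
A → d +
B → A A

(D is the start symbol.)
Yes, D has productions with common prefix 'A'

Left-factoring is needed when two productions for the same non-terminal
share a common prefix on the right-hand side.

Productions for D:
  D → A
  D → A d
  D → , B

Found common prefix 'A' in productions for D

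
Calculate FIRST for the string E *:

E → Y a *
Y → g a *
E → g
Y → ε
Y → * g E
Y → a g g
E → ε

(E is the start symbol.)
FIRST sets of the non-terminals involved (from the grammar, by fixed-point iteration):
  FIRST(E) = { '*', 'a', 'g', ε }

To compute FIRST(E *), process the symbols left to right:
Symbol E is a non-terminal. Add FIRST(E) \ {ε} = { '*', 'a', 'g' }
E is nullable (ε ∈ FIRST(E)), continue to the next symbol.
Symbol * is a terminal. Add '*' and stop.
FIRST(E *) = { '*', 'a', 'g' }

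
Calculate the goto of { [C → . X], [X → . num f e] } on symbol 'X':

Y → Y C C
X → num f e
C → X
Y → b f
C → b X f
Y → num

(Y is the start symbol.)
GOTO(I, 'X') = CLOSURE({ [A → αX.β] : [A → α.Xβ] ∈ I, X = 'X' })

Items with dot before 'X', with the dot advanced:
  [C → . X] → [C → X .]
Closure adds nothing (no advanced item has the dot before a non-terminal).

GOTO = { [C → X .] }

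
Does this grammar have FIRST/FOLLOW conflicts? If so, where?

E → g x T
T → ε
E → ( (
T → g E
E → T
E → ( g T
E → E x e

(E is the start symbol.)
A FIRST/FOLLOW conflict occurs when a non-terminal N has a nullable alternative N → β (β ⇒* ε) and another alternative N → α with FIRST(α) ∩ FOLLOW(N) ≠ ∅: on such a lookahead the parser cannot decide between expanding α and letting N vanish via β.

Nullable non-terminals: E, T.
FIRST sets used below: FIRST(T) = { 'g', ε }, FIRST(E) = { '(', 'g', 'x', ε }

E: nullable alternative(s) E → T; FOLLOW(E) = { $, 'x' }
  E → g x T: FIRST \ {ε} = { 'g' } — disjoint from FOLLOW(E)
  E → ( (: FIRST \ {ε} = { '(' } — disjoint from FOLLOW(E)
  E → T: FIRST \ {ε} = { 'g' } — this is the only nullable alternative, skip
  E → ( g T: FIRST \ {ε} = { '(' } — disjoint from FOLLOW(E)
  E → E x e: FIRST \ {ε} = { '(', 'g', 'x' } — overlaps FOLLOW(E) on { 'x' }: CONFLICT

T: nullable alternative(s) T → ε; FOLLOW(T) = { $, 'x' }
  T → ε: FIRST \ {ε} = { } — this is the only nullable alternative, skip
  T → g E: FIRST \ {ε} = { 'g' } — disjoint from FOLLOW(T)

So the grammar has 1 FIRST/FOLLOW conflict (marked CONFLICT above).

Answer: Yes. E → E x e with FOLLOW(E) on { 'x' }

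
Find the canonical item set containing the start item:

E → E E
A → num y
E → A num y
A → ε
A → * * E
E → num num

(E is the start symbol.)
First, augment the grammar with E' → E
I₀ = CLOSURE({ [E' → . E] }):
  [E' → . E] has the dot before E: add [E → . E E], [E → . A num y], [E → . num num]
  [E → . A num y] has the dot before A: add [A → . num y], [A → .], [A → . * * E]
No further items can be added.

I₀ = { [A → . * * E], [A → . num y], [A → .], [E → . A num y], [E → . E E], [E → . num num], [E' → . E] }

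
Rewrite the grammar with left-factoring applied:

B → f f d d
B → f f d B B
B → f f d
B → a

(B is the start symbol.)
B → f f d B'
B' → d
B' → B B
B' → ε
B → a

Left-factoring transforms A → αβ₁ | αβ₂ into A → αA' and A' → β₁ | β₂
(α is the longest common prefix among the alternatives). Repeat until
no nonterminal has two alternatives with a common prefix.

Round 1: B has alternatives sharing prefix 'f f d'. Introduce B': B → f f d B'
  Add: B' → d
  Add: B' → B B
  Add: B' → ε

No remaining common prefixes — done.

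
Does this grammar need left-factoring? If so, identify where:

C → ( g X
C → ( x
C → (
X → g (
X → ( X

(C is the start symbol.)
Yes, C has productions with common prefix '('

Left-factoring is needed when two productions for the same non-terminal
share a common prefix on the right-hand side.

Productions for C:
  C → ( g X
  C → ( x
  C → (
Productions for X:
  X → g (
  X → ( X

Found common prefix '(' in productions for C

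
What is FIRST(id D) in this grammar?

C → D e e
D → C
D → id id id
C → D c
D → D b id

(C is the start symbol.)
{ 'id' }

To compute FIRST(id D), process the symbols left to right:
Symbol id is a terminal. Add 'id' and stop.
FIRST(id D) = { 'id' }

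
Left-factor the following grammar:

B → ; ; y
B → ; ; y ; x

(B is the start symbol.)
Left-factoring transforms A → αβ₁ | αβ₂ into A → αA' and A' → β₁ | β₂
(α is the longest common prefix among the alternatives). Repeat until
no nonterminal has two alternatives with a common prefix.

Round 1: B has alternatives sharing prefix '; ; y'. Introduce B': B → ; ; y B'
  Add: B' → ε
  Add: B' → ; x

No remaining common prefixes — done.

Resulting grammar:
B → ; ; y B'
B' → ε
B' → ; x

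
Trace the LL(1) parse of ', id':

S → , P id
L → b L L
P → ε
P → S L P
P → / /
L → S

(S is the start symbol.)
Stack is shown with the top on the left.

Stack     Input   Action
------------------------
S $       , id $  output S → , P id
, P id $  , id $  match ','
P id $    id $    output P → ε
id $      id $    match 'id'
$         $       accept

The string is accepted.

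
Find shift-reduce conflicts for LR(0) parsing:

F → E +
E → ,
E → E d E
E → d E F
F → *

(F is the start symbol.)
Yes — I9: [E → E d E .] vs [E → . ,]; I12: [E → E d E .] vs [E → E . d E]

A shift-reduce conflict occurs when an LR(0) state has both:
  - a complete (reduce) item [A → α .] (dot at the end), and
  - a shift item [B → β . c γ] (dot before a terminal).

Augment with F' → F and build the canonical LR(0) collection (I0 = CLOSURE({[F' → . F]}), then GOTO on every symbol after a dot until no new states appear). It has 13 states:
  I0: { [E → . ,], [E → . E d E], [E → . d E F], [F → . *], [F → . E +], [F' → . F] }  — shift
  I1: { [F → * .] }  — reduce
  I2: { [E → , .] }  — reduce
  I3: { [E → E . d E], [F → E . +] }  — shift
  I4: { [F' → F .] }  — accept
  I5: { [E → . ,], [E → . E d E], [E → . d E F], [E → d . E F] }  — shift
  I6: { [E → . ,], [E → . E d E], [E → . d E F], [E → E . d E], [E → d E . F], [F → . *], [F → . E +] }  — shift
  I7: { [E → d E F .] }  — reduce
  I8: { [E → . ,], [E → . E d E], [E → . d E F], [E → E d . E], [E → d . E F] }  — shift
  I9: { [E → . ,], [E → . E d E], [E → . d E F], [E → E . d E], [E → E d E .], [E → d E . F], [F → . *], [F → . E +] }  — shift, reduce
  I10: { [F → E + .] }  — reduce
  I11: { [E → . ,], [E → . E d E], [E → . d E F], [E → E d . E] }  — shift
  I12: { [E → E . d E], [E → E d E .] }  — shift, reduce

I9 contains reduce item [E → E d E .] and shift items [E → . ,], [E → E . d E], [E → . d E F], [F → . *] — shift-reduce conflict.
I12 contains reduce item [E → E d E .] and shift item [E → E . d E] — shift-reduce conflict.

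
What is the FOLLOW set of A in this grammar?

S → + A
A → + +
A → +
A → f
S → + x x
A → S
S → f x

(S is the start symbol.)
{ $ }

To compute FOLLOW(A), find every occurrence of A on a right-hand side N → α A β: add FIRST(β) \ {ε}, and if β is empty or nullable also add FOLLOW(N). Iterate to a fixed point.

In S → + A: A is at the end, add FOLLOW(S)

The FOLLOW sets referred to above (computed the same way, to a fixed point):
  FOLLOW(S) = { $ }

Taking the union: FOLLOW(A) = { $ }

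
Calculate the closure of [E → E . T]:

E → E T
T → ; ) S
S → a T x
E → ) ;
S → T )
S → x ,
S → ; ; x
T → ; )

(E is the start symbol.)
To compute CLOSURE, for each item [A → α.Bβ] where B is a non-terminal, add [B → .γ] for all productions B → γ; repeat for the newly added items until nothing changes.

Start with: [E → E . T]
  [E → E . T] has the dot before T: add [T → . ; ) S], [T → . ; )]
No further items can be added.

CLOSURE = { [E → E . T], [T → . ; ) S], [T → . ; )] }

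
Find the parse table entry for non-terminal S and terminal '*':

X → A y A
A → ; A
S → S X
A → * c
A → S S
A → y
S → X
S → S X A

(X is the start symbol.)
S → S X, S → X, S → S X A

To find M[S, '*'], we find productions for S where '*' is in the predict set (PREDICT(N → α) = (FIRST(α) \ {ε}) ∪ (FOLLOW(N) if α ⇒* ε)).

Relevant sets:
  FIRST(S) = { '*', ';', 'y' }
  FIRST(X) = { '*', ';', 'y' }

S → S X: PREDICT = { '*', ';', 'y' }
  '*' is in predict set, so this production goes in M[S, '*']
S → X: PREDICT = { '*', ';', 'y' }
  '*' is in predict set, so this production goes in M[S, '*']
S → S X A: PREDICT = { '*', ';', 'y' }
  '*' is in predict set, so this production goes in M[S, '*']

M[S, '*'] = S → S X, S → X, S → S X A  (a multiply-defined cell — the grammar is not LL(1))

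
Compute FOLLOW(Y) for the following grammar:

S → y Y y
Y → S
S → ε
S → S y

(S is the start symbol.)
{ 'y' }

In S → y Y y: Y is followed by y, add FIRST(y) \ {ε} = { 'y' }

Taking the union: FOLLOW(Y) = { 'y' }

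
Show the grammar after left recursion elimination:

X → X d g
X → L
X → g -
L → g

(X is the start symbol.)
X is directly left-recursive. The standard transformation for
  A → A α₁ | ... | A α_m | β₁ | ... | β_n
is
  A  → β₁ A' | ... | β_n A'
  A' → α₁ A' | ... | α_m A' | ε

X → L becomes X → L X'
X → g - becomes X → g - X'
X → X d g becomes X' → d g X'
Add X' → ε

Productions for other non-terminals are unchanged:
  L → g

Resulting grammar:
X → L X'
X → g - X'
X' → d g X'
X' → ε
L → g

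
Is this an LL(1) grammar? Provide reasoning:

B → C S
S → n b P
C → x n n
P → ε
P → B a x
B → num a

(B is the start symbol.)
Yes, the grammar is LL(1).

Relevant sets:
  FIRST(C) = { 'x' }
  FIRST(B) = { 'num', 'x' }
  FOLLOW(P) = { $, 'a' }

For B:
  PREDICT(B → C S) = { 'x' }
  PREDICT(B → num a) = { 'num' }
For P:
  PREDICT(P → ε) = { $, 'a' }
  PREDICT(P → B a x) = { 'num', 'x' }
S, C have a single production, so nothing to check there.

All predict sets are disjoint. The grammar IS LL(1).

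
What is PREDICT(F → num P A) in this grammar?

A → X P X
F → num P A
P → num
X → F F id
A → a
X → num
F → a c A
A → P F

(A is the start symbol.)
{ 'num' }

PREDICT(F → num P A) = (FIRST(RHS) \ {ε}) ∪ (FOLLOW(F) if ε ∈ FIRST(RHS), i.e. RHS ⇒* ε)
FIRST(num P A) = { 'num' }
ε ∉ FIRST(num P A), so FOLLOW(F) is not added.
PREDICT(F → num P A) = { 'num' }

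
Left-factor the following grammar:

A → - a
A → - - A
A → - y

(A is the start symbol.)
A → - A'
A' → a
A' → - A
A' → y

Left-factoring transforms A → αβ₁ | αβ₂ into A → αA' and A' → β₁ | β₂
(α is the longest common prefix among the alternatives). Repeat until
no nonterminal has two alternatives with a common prefix.

Round 1: A has alternatives sharing prefix '-'. Introduce A': A → - A'
  Add: A' → a
  Add: A' → - A
  Add: A' → y

No remaining common prefixes — done.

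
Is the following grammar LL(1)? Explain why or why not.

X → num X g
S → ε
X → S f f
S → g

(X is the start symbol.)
A grammar is LL(1) if for each non-terminal N with multiple productions, the predict sets of those productions are pairwise disjoint, where PREDICT(N → α) = (FIRST(α) \ {ε}) ∪ (FOLLOW(N) if α ⇒* ε).

Relevant sets:
  FIRST(S) = { 'g', ε }
  FOLLOW(S) = { 'f' }

For X:
  PREDICT(X → num X g) = { 'num' }
  PREDICT(X → S f f) = { 'f', 'g' }
For S:
  PREDICT(S → ε) = { 'f' }
  PREDICT(S → g) = { 'g' }

All predict sets are disjoint. The grammar IS LL(1).

Answer: Yes, the grammar is LL(1).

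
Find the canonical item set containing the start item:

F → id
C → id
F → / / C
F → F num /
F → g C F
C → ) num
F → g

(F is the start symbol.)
First, augment the grammar with F' → F
I₀ = CLOSURE({ [F' → . F] }):
  [F' → . F] has the dot before F: add [F → . id], [F → . / / C], [F → . F num /], [F → . g C F], [F → . g]
No further items can be added.

I₀ = { [F → . / / C], [F → . F num /], [F → . g C F], [F → . g], [F → . id], [F' → . F] }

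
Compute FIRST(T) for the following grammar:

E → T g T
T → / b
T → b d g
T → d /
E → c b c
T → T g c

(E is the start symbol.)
{ '/', 'b', 'd' }

To compute FIRST(T), examine every production with T on the left-hand side, reading each right-hand side left to right until a non-nullable symbol is reached.

From T → / b:
  - '/' is a terminal: add '/' and stop
From T → b d g:
  - b is a terminal: add 'b' and stop
From T → d /:
  - d is a terminal: add 'd' and stop
From T → T g c:
  - T is the symbol being defined: contributes nothing new
    T is not nullable, so stop

Collecting: FIRST(T) = { '/', 'b', 'd' }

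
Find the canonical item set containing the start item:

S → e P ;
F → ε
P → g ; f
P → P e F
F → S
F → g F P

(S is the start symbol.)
{ [S → . e P ;], [S' → . S] }

First, augment the grammar with S' → S
I₀ = CLOSURE({ [S' → . S] }):
  [S' → . S] has the dot before S: add [S → . e P ;]
No further items can be added.

I₀ = { [S → . e P ;], [S' → . S] }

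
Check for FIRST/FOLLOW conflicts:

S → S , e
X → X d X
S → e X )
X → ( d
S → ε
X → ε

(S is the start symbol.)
Nullable non-terminals: S, X.
FIRST sets used below: FIRST(S) = { ',', 'e', ε }, FIRST(X) = { '(', 'd', ε }

S: nullable alternative(s) S → ε; FOLLOW(S) = { $, ',' }
  S → S , e: FIRST \ {ε} = { ',', 'e' } — overlaps FOLLOW(S) on { ',' }: CONFLICT
  S → e X ): FIRST \ {ε} = { 'e' } — disjoint from FOLLOW(S)
  S → ε: FIRST \ {ε} = { } — this is the only nullable alternative, skip

X: nullable alternative(s) X → ε; FOLLOW(X) = { ')', 'd' }
  X → X d X: FIRST \ {ε} = { '(', 'd' } — overlaps FOLLOW(X) on { 'd' }: CONFLICT
  X → ( d: FIRST \ {ε} = { '(' } — disjoint from FOLLOW(X)
  X → ε: FIRST \ {ε} = { } — this is the only nullable alternative, skip

So the grammar has 2 FIRST/FOLLOW conflicts (marked CONFLICT above).

Answer: Yes. S → S ',' e with FOLLOW(S) on { ',' }; X → X d X with FOLLOW(X) on { 'd' }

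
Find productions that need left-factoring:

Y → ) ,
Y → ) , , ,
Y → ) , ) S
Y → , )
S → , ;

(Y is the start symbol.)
Yes, Y has productions with common prefix ') ,'

Left-factoring is needed when two productions for the same non-terminal
share a common prefix on the right-hand side.

Productions for Y:
  Y → ) ,
  Y → ) , , ,
  Y → ) , ) S
  Y → , )

Found common prefix ') ,' in productions for Y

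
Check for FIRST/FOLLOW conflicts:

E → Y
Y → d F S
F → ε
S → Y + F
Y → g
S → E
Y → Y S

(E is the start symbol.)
No FIRST/FOLLOW conflicts.

Nullable non-terminals: F.
F has a nullable alternative but only one production, so nothing to check.

E, S, Y have no nullable alternative, so no FIRST/FOLLOW check is needed there.

No FIRST/FOLLOW conflicts found.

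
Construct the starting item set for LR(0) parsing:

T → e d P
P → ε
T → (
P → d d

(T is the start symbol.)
{ [T → . (], [T → . e d P], [T' → . T] }

First, augment the grammar with T' → T
I₀ = CLOSURE({ [T' → . T] }):
  [T' → . T] has the dot before T: add [T → . e d P], [T → . (]
No further items can be added.

I₀ = { [T → . (], [T → . e d P], [T' → . T] }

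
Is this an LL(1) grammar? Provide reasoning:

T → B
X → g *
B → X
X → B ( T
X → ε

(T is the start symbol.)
No. Predict set conflict for X: { 'g' }

A grammar is LL(1) if for each non-terminal N with multiple productions, the predict sets of those productions are pairwise disjoint, where PREDICT(N → α) = (FIRST(α) \ {ε}) ∪ (FOLLOW(N) if α ⇒* ε).

Relevant sets:
  FIRST(B) = { '(', 'g', ε }
  FOLLOW(X) = { $, '(' }

For X:
  PREDICT(X → g '*') = { 'g' }
  PREDICT(X → B '(' T) = { '(', 'g' }
  PREDICT(X → ε) = { $, '(' }
T, B have a single production, so nothing to check there.

Conflict found: Predict set conflict for X: { 'g' }
The grammar is NOT LL(1).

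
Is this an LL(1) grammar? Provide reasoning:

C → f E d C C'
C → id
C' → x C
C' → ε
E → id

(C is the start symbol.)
A grammar is LL(1) if for each non-terminal N with multiple productions, the predict sets of those productions are pairwise disjoint, where PREDICT(N → α) = (FIRST(α) \ {ε}) ∪ (FOLLOW(N) if α ⇒* ε).

Relevant sets:
  FOLLOW(C') = { $, 'x' }

For C:
  PREDICT(C → f E d C C') = { 'f' }
  PREDICT(C → id) = { 'id' }
For C':
  PREDICT(C' → x C) = { 'x' }
  PREDICT(C' → ε) = { $, 'x' }
E has a single production, so nothing to check there.

Conflict found: Predict set conflict for C': { 'x' }
The grammar is NOT LL(1).

Answer: No. Predict set conflict for C': { 'x' }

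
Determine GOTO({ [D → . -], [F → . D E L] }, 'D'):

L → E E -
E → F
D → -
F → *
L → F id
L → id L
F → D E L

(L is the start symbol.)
{ [D → . -], [E → . F], [F → . *], [F → . D E L], [F → D . E L] }

GOTO(I, 'D') = CLOSURE({ [A → αX.β] : [A → α.Xβ] ∈ I, X = 'D' })

Items with dot before 'D', with the dot advanced:
  [F → . D E L] → [F → D . E L]
Closure of the advanced items:
  [F → D . E L] has the dot before E: add [E → . F]
  [E → . F] has the dot before F: add [F → . *], [F → . D E L]
  [F → . D E L] has the dot before D: add [D → . -]

GOTO = { [D → . -], [E → . F], [F → . *], [F → . D E L], [F → D . E L] }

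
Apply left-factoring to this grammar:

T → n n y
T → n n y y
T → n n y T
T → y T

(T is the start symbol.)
T → n n y T'
T' → ε
T' → y
T' → T
T → y T

Left-factoring transforms A → αβ₁ | αβ₂ into A → αA' and A' → β₁ | β₂
(α is the longest common prefix among the alternatives). Repeat until
no nonterminal has two alternatives with a common prefix.

Round 1: T has alternatives sharing prefix 'n n y'. Introduce T': T → n n y T'
  Add: T' → ε
  Add: T' → y
  Add: T' → T

No remaining common prefixes — done.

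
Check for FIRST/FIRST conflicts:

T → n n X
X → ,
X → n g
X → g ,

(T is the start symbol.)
No FIRST/FIRST conflicts.

A FIRST/FIRST conflict occurs when two productions N → α and N → β for the same non-terminal have FIRST(α) ∩ FIRST(β) ≠ ∅ (with ε ∈ FIRST of a nullable right-hand side, so two nullable alternatives also conflict).

Productions for X:
  X → ,: FIRST = { ',' }
  X → n g: FIRST = { 'n' }
  X → g ,: FIRST = { 'g' }
T has only one production, so no FIRST/FIRST conflict is possible there.

All alternatives of each non-terminal have pairwise disjoint FIRST sets.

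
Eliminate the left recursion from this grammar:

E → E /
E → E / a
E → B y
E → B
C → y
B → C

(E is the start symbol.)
E is directly left-recursive. The standard transformation for
  A → A α₁ | ... | A α_m | β₁ | ... | β_n
is
  A  → β₁ A' | ... | β_n A'
  A' → α₁ A' | ... | α_m A' | ε

E → B y becomes E → B y E'
E → B becomes E → B E'
E → E / becomes E' → / E'
E → E / a becomes E' → / a E'
Add E' → ε

Productions for other non-terminals are unchanged:
  C → y
  B → C

Resulting grammar:
E → B y E'
E → B E'
E' → / E'
E' → / a E'
E' → ε
C → y
B → C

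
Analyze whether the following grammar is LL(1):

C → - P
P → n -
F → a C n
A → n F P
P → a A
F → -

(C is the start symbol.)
A grammar is LL(1) if for each non-terminal N with multiple productions, the predict sets of those productions are pairwise disjoint, where PREDICT(N → α) = (FIRST(α) \ {ε}) ∪ (FOLLOW(N) if α ⇒* ε).

For P:
  PREDICT(P → n '-') = { 'n' }
  PREDICT(P → a A) = { 'a' }
For F:
  PREDICT(F → a C n) = { 'a' }
  PREDICT(F → '-') = { '-' }
C, A have a single production, so nothing to check there.

All predict sets are disjoint. The grammar IS LL(1).

Answer: Yes, the grammar is LL(1).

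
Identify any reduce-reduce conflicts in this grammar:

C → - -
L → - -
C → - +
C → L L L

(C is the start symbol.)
Yes — I9: [C → - - .] vs [L → - - .]

Augment with C' → C and build the canonical LR(0) collection (I0 = CLOSURE({[C' → . C]}), then GOTO on every symbol after a dot until no new states appear). It has 10 states:
  I0: { [C → . - +], [C → . - -], [C → . L L L], [C' → . C], [L → . - -] }  — shift
  I1: { [C → - . +], [C → - . -], [L → - . -] }  — shift
  I2: { [C' → C .] }  — accept
  I3: { [C → L . L L], [L → . - -] }  — shift
  I4: { [L → - . -] }  — shift
  I5: { [C → L L . L], [L → . - -] }  — shift
  I6: { [C → L L L .] }  — reduce
  I7: { [L → - - .] }  — reduce
  I8: { [C → - + .] }  — reduce
  I9: { [C → - - .], [L → - - .] }  — 2 reduces

I9 contains complete items [C → - - .], [L → - - .] — reduce-reduce conflict.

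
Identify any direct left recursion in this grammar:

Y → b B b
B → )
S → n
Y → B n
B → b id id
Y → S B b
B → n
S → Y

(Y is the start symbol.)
Direct left recursion occurs when N → N α for some non-terminal N (the right-hand side begins with the left-hand side itself).

Y → b B b: starts with b
B → ): starts with ')'
S → n: starts with n
Y → B n: starts with B
B → b id id: starts with b
Y → S B b: starts with S
B → n: starts with n
S → Y: starts with Y

No direct left recursion found.

Answer: No direct left recursion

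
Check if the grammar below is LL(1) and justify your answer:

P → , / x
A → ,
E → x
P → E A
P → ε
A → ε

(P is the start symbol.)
A grammar is LL(1) if for each non-terminal N with multiple productions, the predict sets of those productions are pairwise disjoint, where PREDICT(N → α) = (FIRST(α) \ {ε}) ∪ (FOLLOW(N) if α ⇒* ε).

Relevant sets:
  FIRST(E) = { 'x' }
  FOLLOW(P) = { $ }
  FOLLOW(A) = { $ }

For P:
  PREDICT(P → ',' '/' x) = { ',' }
  PREDICT(P → E A) = { 'x' }
  PREDICT(P → ε) = { $ }
For A:
  PREDICT(A → ',') = { ',' }
  PREDICT(A → ε) = { $ }
E has a single production, so nothing to check there.

All predict sets are disjoint. The grammar IS LL(1).

Answer: Yes, the grammar is LL(1).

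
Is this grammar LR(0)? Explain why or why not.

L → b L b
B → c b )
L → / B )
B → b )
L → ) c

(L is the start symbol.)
Yes, the grammar is LR(0)

Augment with L' → L and build the canonical LR(0) collection (I0 = CLOSURE({[L' → . L]}), then GOTO on every symbol after a dot until no new states appear). It has 15 states:
  I0: { [L → . ) c], [L → . / B )], [L → . b L b], [L' → . L] }  — shift
  I1: { [L → ) . c] }  — shift
  I2: { [B → . b )], [B → . c b )], [L → / . B )] }  — shift
  I3: { [L' → L .] }  — accept
  I4: { [L → . ) c], [L → . / B )], [L → . b L b], [L → b . L b] }  — shift
  I5: { [L → b L . b] }  — shift
  I6: { [L → b L b .] }  — reduce
  I7: { [L → / B . )] }  — shift
  I8: { [B → b . )] }  — shift
  I9: { [B → c . b )] }  — shift
  I10: { [B → c b . )] }  — shift
  I11: { [B → c b ) .] }  — reduce
  I12: { [B → b ) .] }  — reduce
  I13: { [L → / B ) .] }  — reduce
  I14: { [L → ) c .] }  — reduce

Every state is either a pure shift/goto state or contains exactly one complete item and nothing to shift — no conflicts. The grammar is LR(0).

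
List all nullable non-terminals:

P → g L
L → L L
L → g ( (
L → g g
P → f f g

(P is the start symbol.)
There are no ε-productions, so no non-terminal can derive ε.
No non-terminals are nullable.

Answer: None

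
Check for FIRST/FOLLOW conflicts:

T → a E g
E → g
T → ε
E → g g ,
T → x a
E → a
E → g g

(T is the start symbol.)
Nullable non-terminals: T.

T: nullable alternative(s) T → ε; FOLLOW(T) = { $ }
  T → a E g: FIRST \ {ε} = { 'a' } — disjoint from FOLLOW(T)
  T → ε: FIRST \ {ε} = { } — this is the only nullable alternative, skip
  T → x a: FIRST \ {ε} = { 'x' } — disjoint from FOLLOW(T)

E has no nullable alternative, so no FIRST/FOLLOW check is needed there.

No FIRST/FOLLOW conflicts found.

Answer: No FIRST/FOLLOW conflicts.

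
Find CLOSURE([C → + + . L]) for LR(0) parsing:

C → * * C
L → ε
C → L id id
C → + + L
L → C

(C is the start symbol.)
{ [C → + + . L], [C → . * * C], [C → . + + L], [C → . L id id], [L → . C], [L → .] }

To compute CLOSURE, for each item [A → α.Bβ] where B is a non-terminal, add [B → .γ] for all productions B → γ; repeat for the newly added items until nothing changes.

Start with: [C → + + . L]
  [C → + + . L] has the dot before L: add [L → .], [L → . C]
  [L → . C] has the dot before C: add [C → . * * C], [C → . L id id], [C → . + + L]
No further items can be added.

CLOSURE = { [C → + + . L], [C → . * * C], [C → . + + L], [C → . L id id], [L → . C], [L → .] }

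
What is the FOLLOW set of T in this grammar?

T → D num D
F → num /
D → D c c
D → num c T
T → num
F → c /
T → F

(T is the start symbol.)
{ $, 'c', 'num' }

T is the start symbol, so $ ∈ FOLLOW(T).
In D → num c T: T is at the end, add FOLLOW(D)

The FOLLOW sets referred to above (computed the same way, to a fixed point):
  FOLLOW(D) = { $, 'c', 'num' }

Taking the union: FOLLOW(T) = { $, 'c', 'num' }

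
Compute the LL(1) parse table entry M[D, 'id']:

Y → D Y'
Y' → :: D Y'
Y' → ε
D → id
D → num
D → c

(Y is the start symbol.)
To find M[D, 'id'], we find productions for D where 'id' is in the predict set (PREDICT(N → α) = (FIRST(α) \ {ε}) ∪ (FOLLOW(N) if α ⇒* ε)).

D → id: PREDICT = { 'id' }
  'id' is in predict set, so this production goes in M[D, 'id']
D → num: PREDICT = { 'num' }
D → c: PREDICT = { 'c' }

M[D, 'id'] = D → id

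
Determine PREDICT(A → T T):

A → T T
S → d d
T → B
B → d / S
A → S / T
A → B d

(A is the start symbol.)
PREDICT(A → T T) = (FIRST(RHS) \ {ε}) ∪ (FOLLOW(A) if ε ∈ FIRST(RHS), i.e. RHS ⇒* ε)
FIRST(T) = { 'd' }
FIRST(T T) = { 'd' }
ε ∉ FIRST(T T), so FOLLOW(A) is not added.
PREDICT(A → T T) = { 'd' }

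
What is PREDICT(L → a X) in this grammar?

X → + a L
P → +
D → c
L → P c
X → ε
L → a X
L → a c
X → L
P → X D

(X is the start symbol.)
{ 'a' }

PREDICT(L → a X) = (FIRST(RHS) \ {ε}) ∪ (FOLLOW(L) if ε ∈ FIRST(RHS), i.e. RHS ⇒* ε)
FIRST(a X) = { 'a' }
ε ∉ FIRST(a X), so FOLLOW(L) is not added.
PREDICT(L → a X) = { 'a' }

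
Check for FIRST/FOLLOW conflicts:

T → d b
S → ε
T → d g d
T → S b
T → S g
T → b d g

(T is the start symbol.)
No FIRST/FOLLOW conflicts.

A FIRST/FOLLOW conflict occurs when a non-terminal N has a nullable alternative N → β (β ⇒* ε) and another alternative N → α with FIRST(α) ∩ FOLLOW(N) ≠ ∅: on such a lookahead the parser cannot decide between expanding α and letting N vanish via β.

Nullable non-terminals: S.
S has a nullable alternative but only one production, so nothing to check.

T has no nullable alternative, so no FIRST/FOLLOW check is needed there.

No FIRST/FOLLOW conflicts found.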